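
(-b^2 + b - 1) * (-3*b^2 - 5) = 3*b^4 - 3*b^3 + 8*b^2 - 5*b + 5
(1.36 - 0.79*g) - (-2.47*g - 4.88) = 1.68*g + 6.24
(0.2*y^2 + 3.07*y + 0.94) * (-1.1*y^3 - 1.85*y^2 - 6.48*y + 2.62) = -0.22*y^5 - 3.747*y^4 - 8.0095*y^3 - 21.1086*y^2 + 1.9522*y + 2.4628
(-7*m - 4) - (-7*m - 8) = 4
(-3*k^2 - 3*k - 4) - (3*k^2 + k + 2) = -6*k^2 - 4*k - 6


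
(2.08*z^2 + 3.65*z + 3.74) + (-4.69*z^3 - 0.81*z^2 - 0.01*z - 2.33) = -4.69*z^3 + 1.27*z^2 + 3.64*z + 1.41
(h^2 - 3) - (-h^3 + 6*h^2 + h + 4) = h^3 - 5*h^2 - h - 7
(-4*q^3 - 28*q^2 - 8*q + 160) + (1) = -4*q^3 - 28*q^2 - 8*q + 161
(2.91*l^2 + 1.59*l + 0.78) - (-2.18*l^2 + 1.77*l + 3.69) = 5.09*l^2 - 0.18*l - 2.91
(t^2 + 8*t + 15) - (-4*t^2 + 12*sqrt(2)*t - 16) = 5*t^2 - 12*sqrt(2)*t + 8*t + 31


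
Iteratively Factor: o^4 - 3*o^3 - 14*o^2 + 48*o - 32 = (o - 4)*(o^3 + o^2 - 10*o + 8) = (o - 4)*(o - 1)*(o^2 + 2*o - 8) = (o - 4)*(o - 1)*(o + 4)*(o - 2)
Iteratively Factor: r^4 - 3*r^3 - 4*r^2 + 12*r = (r)*(r^3 - 3*r^2 - 4*r + 12) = r*(r - 2)*(r^2 - r - 6) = r*(r - 2)*(r + 2)*(r - 3)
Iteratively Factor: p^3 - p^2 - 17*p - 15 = (p - 5)*(p^2 + 4*p + 3) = (p - 5)*(p + 1)*(p + 3)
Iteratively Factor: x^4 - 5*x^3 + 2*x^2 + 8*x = (x + 1)*(x^3 - 6*x^2 + 8*x) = (x - 2)*(x + 1)*(x^2 - 4*x) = (x - 4)*(x - 2)*(x + 1)*(x)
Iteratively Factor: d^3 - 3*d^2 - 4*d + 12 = (d - 3)*(d^2 - 4) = (d - 3)*(d + 2)*(d - 2)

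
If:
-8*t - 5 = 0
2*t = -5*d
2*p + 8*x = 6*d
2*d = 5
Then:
No Solution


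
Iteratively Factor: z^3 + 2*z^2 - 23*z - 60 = (z - 5)*(z^2 + 7*z + 12) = (z - 5)*(z + 3)*(z + 4)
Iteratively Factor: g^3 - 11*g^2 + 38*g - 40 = (g - 4)*(g^2 - 7*g + 10) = (g - 4)*(g - 2)*(g - 5)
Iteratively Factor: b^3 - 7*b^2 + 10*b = (b - 2)*(b^2 - 5*b) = b*(b - 2)*(b - 5)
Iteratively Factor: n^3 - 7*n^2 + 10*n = (n)*(n^2 - 7*n + 10) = n*(n - 5)*(n - 2)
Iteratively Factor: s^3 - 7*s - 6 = (s + 1)*(s^2 - s - 6) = (s + 1)*(s + 2)*(s - 3)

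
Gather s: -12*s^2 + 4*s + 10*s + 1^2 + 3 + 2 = -12*s^2 + 14*s + 6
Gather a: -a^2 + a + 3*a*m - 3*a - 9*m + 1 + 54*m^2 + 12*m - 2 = -a^2 + a*(3*m - 2) + 54*m^2 + 3*m - 1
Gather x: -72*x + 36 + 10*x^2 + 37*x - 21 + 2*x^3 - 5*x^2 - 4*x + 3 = 2*x^3 + 5*x^2 - 39*x + 18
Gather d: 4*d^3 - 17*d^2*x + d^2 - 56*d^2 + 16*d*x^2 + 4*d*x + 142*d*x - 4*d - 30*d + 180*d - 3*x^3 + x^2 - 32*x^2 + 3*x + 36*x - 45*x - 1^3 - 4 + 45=4*d^3 + d^2*(-17*x - 55) + d*(16*x^2 + 146*x + 146) - 3*x^3 - 31*x^2 - 6*x + 40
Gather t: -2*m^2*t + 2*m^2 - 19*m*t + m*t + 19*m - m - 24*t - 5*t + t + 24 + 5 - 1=2*m^2 + 18*m + t*(-2*m^2 - 18*m - 28) + 28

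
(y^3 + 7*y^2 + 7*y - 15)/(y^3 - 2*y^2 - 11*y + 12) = (y + 5)/(y - 4)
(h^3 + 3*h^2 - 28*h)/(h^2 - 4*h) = h + 7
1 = 1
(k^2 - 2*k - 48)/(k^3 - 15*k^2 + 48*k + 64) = (k + 6)/(k^2 - 7*k - 8)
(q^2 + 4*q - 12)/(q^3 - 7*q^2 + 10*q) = (q + 6)/(q*(q - 5))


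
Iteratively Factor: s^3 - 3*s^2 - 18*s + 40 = (s - 2)*(s^2 - s - 20) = (s - 2)*(s + 4)*(s - 5)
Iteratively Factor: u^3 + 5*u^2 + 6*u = (u)*(u^2 + 5*u + 6) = u*(u + 3)*(u + 2)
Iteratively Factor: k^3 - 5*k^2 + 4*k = (k)*(k^2 - 5*k + 4) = k*(k - 1)*(k - 4)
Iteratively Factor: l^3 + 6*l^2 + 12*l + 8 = (l + 2)*(l^2 + 4*l + 4) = (l + 2)^2*(l + 2)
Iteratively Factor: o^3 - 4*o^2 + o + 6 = (o - 3)*(o^2 - o - 2) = (o - 3)*(o - 2)*(o + 1)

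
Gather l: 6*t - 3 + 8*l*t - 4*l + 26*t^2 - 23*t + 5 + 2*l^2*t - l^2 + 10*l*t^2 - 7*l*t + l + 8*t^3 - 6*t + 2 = l^2*(2*t - 1) + l*(10*t^2 + t - 3) + 8*t^3 + 26*t^2 - 23*t + 4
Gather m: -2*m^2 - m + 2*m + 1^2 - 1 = -2*m^2 + m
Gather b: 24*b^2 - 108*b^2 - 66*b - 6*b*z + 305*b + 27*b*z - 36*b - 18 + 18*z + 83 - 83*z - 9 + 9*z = -84*b^2 + b*(21*z + 203) - 56*z + 56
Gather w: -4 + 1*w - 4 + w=2*w - 8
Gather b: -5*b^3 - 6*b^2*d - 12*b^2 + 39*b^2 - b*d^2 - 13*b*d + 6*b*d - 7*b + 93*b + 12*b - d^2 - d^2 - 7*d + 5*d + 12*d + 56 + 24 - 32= -5*b^3 + b^2*(27 - 6*d) + b*(-d^2 - 7*d + 98) - 2*d^2 + 10*d + 48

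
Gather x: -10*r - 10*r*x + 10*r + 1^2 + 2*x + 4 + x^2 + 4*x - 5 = x^2 + x*(6 - 10*r)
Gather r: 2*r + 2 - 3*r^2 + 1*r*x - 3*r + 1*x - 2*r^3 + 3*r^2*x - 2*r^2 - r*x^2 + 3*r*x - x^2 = -2*r^3 + r^2*(3*x - 5) + r*(-x^2 + 4*x - 1) - x^2 + x + 2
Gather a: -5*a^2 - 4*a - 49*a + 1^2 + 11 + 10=-5*a^2 - 53*a + 22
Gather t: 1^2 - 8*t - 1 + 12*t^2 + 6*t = 12*t^2 - 2*t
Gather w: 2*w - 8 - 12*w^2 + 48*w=-12*w^2 + 50*w - 8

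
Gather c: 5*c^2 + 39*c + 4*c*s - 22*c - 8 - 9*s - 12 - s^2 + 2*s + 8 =5*c^2 + c*(4*s + 17) - s^2 - 7*s - 12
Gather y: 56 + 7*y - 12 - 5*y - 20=2*y + 24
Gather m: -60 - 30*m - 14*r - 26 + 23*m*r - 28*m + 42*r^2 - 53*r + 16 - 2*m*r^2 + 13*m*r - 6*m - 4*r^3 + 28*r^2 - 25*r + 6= m*(-2*r^2 + 36*r - 64) - 4*r^3 + 70*r^2 - 92*r - 64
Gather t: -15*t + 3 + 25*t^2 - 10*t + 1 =25*t^2 - 25*t + 4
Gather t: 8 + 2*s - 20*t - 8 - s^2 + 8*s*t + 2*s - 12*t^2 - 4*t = -s^2 + 4*s - 12*t^2 + t*(8*s - 24)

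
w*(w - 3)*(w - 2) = w^3 - 5*w^2 + 6*w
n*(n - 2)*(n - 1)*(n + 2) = n^4 - n^3 - 4*n^2 + 4*n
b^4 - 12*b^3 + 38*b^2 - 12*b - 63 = (b - 7)*(b - 3)^2*(b + 1)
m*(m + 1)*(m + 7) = m^3 + 8*m^2 + 7*m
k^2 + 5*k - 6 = (k - 1)*(k + 6)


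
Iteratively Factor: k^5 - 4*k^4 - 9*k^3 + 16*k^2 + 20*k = (k - 5)*(k^4 + k^3 - 4*k^2 - 4*k) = (k - 5)*(k + 2)*(k^3 - k^2 - 2*k) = (k - 5)*(k - 2)*(k + 2)*(k^2 + k) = (k - 5)*(k - 2)*(k + 1)*(k + 2)*(k)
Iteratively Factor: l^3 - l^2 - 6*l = (l)*(l^2 - l - 6) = l*(l - 3)*(l + 2)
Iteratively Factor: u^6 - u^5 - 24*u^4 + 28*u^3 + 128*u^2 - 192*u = (u)*(u^5 - u^4 - 24*u^3 + 28*u^2 + 128*u - 192) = u*(u - 4)*(u^4 + 3*u^3 - 12*u^2 - 20*u + 48) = u*(u - 4)*(u + 4)*(u^3 - u^2 - 8*u + 12) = u*(u - 4)*(u - 2)*(u + 4)*(u^2 + u - 6) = u*(u - 4)*(u - 2)^2*(u + 4)*(u + 3)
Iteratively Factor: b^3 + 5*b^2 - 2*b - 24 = (b - 2)*(b^2 + 7*b + 12) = (b - 2)*(b + 4)*(b + 3)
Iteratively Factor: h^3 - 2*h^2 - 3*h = (h)*(h^2 - 2*h - 3) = h*(h - 3)*(h + 1)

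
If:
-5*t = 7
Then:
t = -7/5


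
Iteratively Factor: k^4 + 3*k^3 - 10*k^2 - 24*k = (k + 4)*(k^3 - k^2 - 6*k) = (k - 3)*(k + 4)*(k^2 + 2*k) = k*(k - 3)*(k + 4)*(k + 2)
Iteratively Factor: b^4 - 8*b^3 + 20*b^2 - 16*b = (b - 4)*(b^3 - 4*b^2 + 4*b) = b*(b - 4)*(b^2 - 4*b + 4) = b*(b - 4)*(b - 2)*(b - 2)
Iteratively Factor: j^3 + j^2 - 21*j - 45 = (j + 3)*(j^2 - 2*j - 15) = (j - 5)*(j + 3)*(j + 3)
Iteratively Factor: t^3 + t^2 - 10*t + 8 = (t - 1)*(t^2 + 2*t - 8) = (t - 2)*(t - 1)*(t + 4)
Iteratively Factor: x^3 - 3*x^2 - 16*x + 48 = (x - 4)*(x^2 + x - 12) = (x - 4)*(x - 3)*(x + 4)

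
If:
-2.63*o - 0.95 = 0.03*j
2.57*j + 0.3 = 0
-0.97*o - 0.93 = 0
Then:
No Solution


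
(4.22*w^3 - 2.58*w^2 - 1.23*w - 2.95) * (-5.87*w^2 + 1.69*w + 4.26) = -24.7714*w^5 + 22.2764*w^4 + 20.8371*w^3 + 4.247*w^2 - 10.2253*w - 12.567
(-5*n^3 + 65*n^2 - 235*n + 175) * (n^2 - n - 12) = -5*n^5 + 70*n^4 - 240*n^3 - 370*n^2 + 2645*n - 2100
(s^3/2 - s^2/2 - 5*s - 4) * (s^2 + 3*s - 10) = s^5/2 + s^4 - 23*s^3/2 - 14*s^2 + 38*s + 40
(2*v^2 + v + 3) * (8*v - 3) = 16*v^3 + 2*v^2 + 21*v - 9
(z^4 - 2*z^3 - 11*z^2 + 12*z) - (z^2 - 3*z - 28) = z^4 - 2*z^3 - 12*z^2 + 15*z + 28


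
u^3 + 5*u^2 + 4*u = u*(u + 1)*(u + 4)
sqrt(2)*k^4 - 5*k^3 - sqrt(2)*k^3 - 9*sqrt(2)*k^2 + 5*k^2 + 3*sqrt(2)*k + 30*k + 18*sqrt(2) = (k - 3)*(k + 2)*(k - 3*sqrt(2))*(sqrt(2)*k + 1)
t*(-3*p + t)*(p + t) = -3*p^2*t - 2*p*t^2 + t^3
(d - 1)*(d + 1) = d^2 - 1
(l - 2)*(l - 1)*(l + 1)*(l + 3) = l^4 + l^3 - 7*l^2 - l + 6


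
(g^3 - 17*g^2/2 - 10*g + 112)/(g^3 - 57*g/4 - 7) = 2*(g - 8)/(2*g + 1)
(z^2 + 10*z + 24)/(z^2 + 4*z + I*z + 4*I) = (z + 6)/(z + I)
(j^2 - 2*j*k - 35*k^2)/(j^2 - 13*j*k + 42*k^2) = (j + 5*k)/(j - 6*k)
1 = 1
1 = 1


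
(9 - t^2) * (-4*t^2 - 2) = 4*t^4 - 34*t^2 - 18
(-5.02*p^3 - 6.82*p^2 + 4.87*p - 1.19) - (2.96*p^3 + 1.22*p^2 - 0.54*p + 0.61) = -7.98*p^3 - 8.04*p^2 + 5.41*p - 1.8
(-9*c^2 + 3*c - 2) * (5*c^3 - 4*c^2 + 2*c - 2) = -45*c^5 + 51*c^4 - 40*c^3 + 32*c^2 - 10*c + 4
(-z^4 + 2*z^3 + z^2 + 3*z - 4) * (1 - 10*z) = 10*z^5 - 21*z^4 - 8*z^3 - 29*z^2 + 43*z - 4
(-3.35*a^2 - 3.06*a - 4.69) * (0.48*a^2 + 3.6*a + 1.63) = -1.608*a^4 - 13.5288*a^3 - 18.7277*a^2 - 21.8718*a - 7.6447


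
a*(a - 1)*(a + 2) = a^3 + a^2 - 2*a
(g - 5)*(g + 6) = g^2 + g - 30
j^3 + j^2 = j^2*(j + 1)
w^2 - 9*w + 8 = (w - 8)*(w - 1)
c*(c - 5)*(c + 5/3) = c^3 - 10*c^2/3 - 25*c/3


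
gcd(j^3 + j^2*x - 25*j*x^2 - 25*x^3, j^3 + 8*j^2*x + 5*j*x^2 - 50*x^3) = j + 5*x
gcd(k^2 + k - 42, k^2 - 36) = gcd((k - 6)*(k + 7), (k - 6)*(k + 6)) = k - 6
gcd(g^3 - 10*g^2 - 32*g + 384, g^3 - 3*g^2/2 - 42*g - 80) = g - 8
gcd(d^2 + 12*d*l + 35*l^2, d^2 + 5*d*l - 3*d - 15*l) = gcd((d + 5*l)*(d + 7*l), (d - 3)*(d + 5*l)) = d + 5*l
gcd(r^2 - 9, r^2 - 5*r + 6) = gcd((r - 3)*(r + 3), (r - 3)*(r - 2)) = r - 3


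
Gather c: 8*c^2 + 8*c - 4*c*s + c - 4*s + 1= 8*c^2 + c*(9 - 4*s) - 4*s + 1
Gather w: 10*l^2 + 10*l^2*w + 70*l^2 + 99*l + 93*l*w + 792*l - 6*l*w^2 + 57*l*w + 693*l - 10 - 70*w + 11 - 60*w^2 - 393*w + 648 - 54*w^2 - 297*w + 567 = 80*l^2 + 1584*l + w^2*(-6*l - 114) + w*(10*l^2 + 150*l - 760) + 1216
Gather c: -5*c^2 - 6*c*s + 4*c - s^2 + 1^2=-5*c^2 + c*(4 - 6*s) - s^2 + 1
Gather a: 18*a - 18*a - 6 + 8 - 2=0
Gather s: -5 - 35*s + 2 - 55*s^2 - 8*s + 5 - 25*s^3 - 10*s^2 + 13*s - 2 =-25*s^3 - 65*s^2 - 30*s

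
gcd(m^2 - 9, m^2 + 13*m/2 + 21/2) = m + 3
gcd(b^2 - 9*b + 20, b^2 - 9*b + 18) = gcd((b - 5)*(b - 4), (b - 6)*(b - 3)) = 1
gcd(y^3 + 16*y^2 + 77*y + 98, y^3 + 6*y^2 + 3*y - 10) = y + 2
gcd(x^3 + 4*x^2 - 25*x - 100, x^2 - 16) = x + 4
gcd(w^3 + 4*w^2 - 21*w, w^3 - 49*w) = w^2 + 7*w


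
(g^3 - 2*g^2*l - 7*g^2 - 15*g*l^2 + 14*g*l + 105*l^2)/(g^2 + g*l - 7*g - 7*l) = (g^2 - 2*g*l - 15*l^2)/(g + l)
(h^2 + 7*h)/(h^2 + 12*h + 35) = h/(h + 5)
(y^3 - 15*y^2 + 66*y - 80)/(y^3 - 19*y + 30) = (y^2 - 13*y + 40)/(y^2 + 2*y - 15)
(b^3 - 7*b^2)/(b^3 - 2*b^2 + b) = b*(b - 7)/(b^2 - 2*b + 1)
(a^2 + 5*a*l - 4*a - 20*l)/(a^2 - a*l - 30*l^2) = (a - 4)/(a - 6*l)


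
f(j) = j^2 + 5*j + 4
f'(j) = 2*j + 5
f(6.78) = 83.87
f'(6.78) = 18.56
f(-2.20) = -2.16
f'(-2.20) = 0.60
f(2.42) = 21.96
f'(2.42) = 9.84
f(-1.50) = -1.25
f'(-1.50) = 2.00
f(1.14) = 11.00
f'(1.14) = 7.28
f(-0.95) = 0.15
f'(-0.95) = 3.10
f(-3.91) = -0.26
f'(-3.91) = -2.82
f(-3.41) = -1.42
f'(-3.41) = -1.82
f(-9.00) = 40.00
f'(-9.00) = -13.00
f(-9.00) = 40.00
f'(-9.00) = -13.00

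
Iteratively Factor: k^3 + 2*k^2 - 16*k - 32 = (k + 2)*(k^2 - 16) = (k + 2)*(k + 4)*(k - 4)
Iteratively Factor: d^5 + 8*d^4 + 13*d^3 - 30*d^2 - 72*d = (d)*(d^4 + 8*d^3 + 13*d^2 - 30*d - 72) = d*(d + 3)*(d^3 + 5*d^2 - 2*d - 24) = d*(d - 2)*(d + 3)*(d^2 + 7*d + 12) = d*(d - 2)*(d + 3)*(d + 4)*(d + 3)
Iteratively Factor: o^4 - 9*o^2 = (o + 3)*(o^3 - 3*o^2) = o*(o + 3)*(o^2 - 3*o) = o*(o - 3)*(o + 3)*(o)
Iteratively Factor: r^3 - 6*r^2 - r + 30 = (r + 2)*(r^2 - 8*r + 15) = (r - 5)*(r + 2)*(r - 3)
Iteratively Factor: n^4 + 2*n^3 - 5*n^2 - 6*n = (n - 2)*(n^3 + 4*n^2 + 3*n) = (n - 2)*(n + 1)*(n^2 + 3*n) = (n - 2)*(n + 1)*(n + 3)*(n)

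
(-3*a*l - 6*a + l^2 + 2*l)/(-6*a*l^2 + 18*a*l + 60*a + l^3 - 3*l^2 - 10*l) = (3*a - l)/(6*a*l - 30*a - l^2 + 5*l)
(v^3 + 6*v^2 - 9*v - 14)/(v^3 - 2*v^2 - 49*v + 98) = (v + 1)/(v - 7)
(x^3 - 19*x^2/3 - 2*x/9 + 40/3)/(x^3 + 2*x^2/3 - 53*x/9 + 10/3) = (3*x^2 - 14*x - 24)/(3*x^2 + 7*x - 6)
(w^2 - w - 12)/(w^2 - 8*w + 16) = (w + 3)/(w - 4)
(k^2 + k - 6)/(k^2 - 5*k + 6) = (k + 3)/(k - 3)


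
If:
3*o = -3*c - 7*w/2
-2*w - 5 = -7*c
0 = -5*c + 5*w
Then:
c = 1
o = -13/6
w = 1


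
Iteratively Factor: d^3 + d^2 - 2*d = (d - 1)*(d^2 + 2*d) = d*(d - 1)*(d + 2)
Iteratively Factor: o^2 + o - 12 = (o - 3)*(o + 4)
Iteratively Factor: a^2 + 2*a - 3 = (a + 3)*(a - 1)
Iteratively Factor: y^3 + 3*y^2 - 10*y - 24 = (y - 3)*(y^2 + 6*y + 8) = (y - 3)*(y + 2)*(y + 4)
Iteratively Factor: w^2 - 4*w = (w)*(w - 4)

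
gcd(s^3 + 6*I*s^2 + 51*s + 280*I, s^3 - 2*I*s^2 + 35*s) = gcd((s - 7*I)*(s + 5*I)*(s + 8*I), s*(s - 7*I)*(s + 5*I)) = s^2 - 2*I*s + 35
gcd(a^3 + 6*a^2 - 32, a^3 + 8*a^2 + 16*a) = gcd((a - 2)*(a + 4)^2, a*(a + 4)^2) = a^2 + 8*a + 16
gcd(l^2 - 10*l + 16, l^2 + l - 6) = l - 2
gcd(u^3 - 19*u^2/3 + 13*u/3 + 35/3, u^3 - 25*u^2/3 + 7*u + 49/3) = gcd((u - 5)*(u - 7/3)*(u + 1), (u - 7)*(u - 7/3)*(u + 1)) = u^2 - 4*u/3 - 7/3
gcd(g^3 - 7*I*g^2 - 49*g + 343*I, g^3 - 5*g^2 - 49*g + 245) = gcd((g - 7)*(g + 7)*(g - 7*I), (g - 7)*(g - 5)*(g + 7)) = g^2 - 49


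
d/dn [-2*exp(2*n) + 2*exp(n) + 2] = (2 - 4*exp(n))*exp(n)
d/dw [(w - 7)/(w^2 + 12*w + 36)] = (20 - w)/(w^3 + 18*w^2 + 108*w + 216)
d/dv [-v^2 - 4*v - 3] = -2*v - 4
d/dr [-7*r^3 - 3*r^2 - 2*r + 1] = -21*r^2 - 6*r - 2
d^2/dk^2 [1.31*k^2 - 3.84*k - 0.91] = 2.62000000000000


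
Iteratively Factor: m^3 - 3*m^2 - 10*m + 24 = (m - 2)*(m^2 - m - 12) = (m - 4)*(m - 2)*(m + 3)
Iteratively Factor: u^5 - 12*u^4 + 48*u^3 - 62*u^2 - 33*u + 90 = (u - 3)*(u^4 - 9*u^3 + 21*u^2 + u - 30) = (u - 3)^2*(u^3 - 6*u^2 + 3*u + 10) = (u - 5)*(u - 3)^2*(u^2 - u - 2) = (u - 5)*(u - 3)^2*(u + 1)*(u - 2)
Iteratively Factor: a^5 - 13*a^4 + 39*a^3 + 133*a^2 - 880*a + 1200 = (a - 5)*(a^4 - 8*a^3 - a^2 + 128*a - 240) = (a - 5)^2*(a^3 - 3*a^2 - 16*a + 48) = (a - 5)^2*(a - 4)*(a^2 + a - 12) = (a - 5)^2*(a - 4)*(a + 4)*(a - 3)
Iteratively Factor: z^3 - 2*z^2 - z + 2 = (z + 1)*(z^2 - 3*z + 2) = (z - 1)*(z + 1)*(z - 2)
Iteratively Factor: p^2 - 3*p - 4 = (p + 1)*(p - 4)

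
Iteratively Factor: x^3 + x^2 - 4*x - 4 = (x + 2)*(x^2 - x - 2) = (x - 2)*(x + 2)*(x + 1)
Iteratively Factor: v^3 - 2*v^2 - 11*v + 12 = (v - 1)*(v^2 - v - 12) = (v - 4)*(v - 1)*(v + 3)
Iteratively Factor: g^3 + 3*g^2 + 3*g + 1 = (g + 1)*(g^2 + 2*g + 1) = (g + 1)^2*(g + 1)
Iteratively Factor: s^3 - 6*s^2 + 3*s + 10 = (s - 5)*(s^2 - s - 2) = (s - 5)*(s + 1)*(s - 2)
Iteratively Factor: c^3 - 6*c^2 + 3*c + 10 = (c + 1)*(c^2 - 7*c + 10) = (c - 2)*(c + 1)*(c - 5)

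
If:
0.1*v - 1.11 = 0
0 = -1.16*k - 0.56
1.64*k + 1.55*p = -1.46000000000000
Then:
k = -0.48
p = -0.43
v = 11.10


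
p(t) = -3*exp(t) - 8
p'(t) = -3*exp(t)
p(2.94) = -64.75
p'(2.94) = -56.75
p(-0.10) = -10.71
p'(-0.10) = -2.71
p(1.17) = -17.67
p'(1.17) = -9.67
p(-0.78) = -9.38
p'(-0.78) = -1.38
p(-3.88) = -8.06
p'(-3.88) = -0.06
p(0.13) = -11.42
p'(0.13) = -3.42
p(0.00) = -11.00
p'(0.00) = -3.00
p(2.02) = -30.61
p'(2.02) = -22.61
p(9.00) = -24317.25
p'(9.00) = -24309.25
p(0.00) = -11.00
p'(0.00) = -3.00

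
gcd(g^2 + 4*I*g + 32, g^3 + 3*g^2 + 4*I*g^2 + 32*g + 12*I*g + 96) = g^2 + 4*I*g + 32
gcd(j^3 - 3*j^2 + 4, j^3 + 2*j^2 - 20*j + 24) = j^2 - 4*j + 4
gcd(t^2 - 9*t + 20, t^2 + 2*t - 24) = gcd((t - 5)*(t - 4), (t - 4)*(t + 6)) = t - 4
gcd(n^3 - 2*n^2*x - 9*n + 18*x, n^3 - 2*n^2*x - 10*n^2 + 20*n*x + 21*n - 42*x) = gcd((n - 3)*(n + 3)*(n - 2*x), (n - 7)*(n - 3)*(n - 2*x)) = -n^2 + 2*n*x + 3*n - 6*x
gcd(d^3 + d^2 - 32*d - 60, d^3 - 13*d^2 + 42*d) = d - 6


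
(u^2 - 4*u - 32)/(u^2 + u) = (u^2 - 4*u - 32)/(u*(u + 1))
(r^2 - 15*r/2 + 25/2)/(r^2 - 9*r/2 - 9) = (-2*r^2 + 15*r - 25)/(-2*r^2 + 9*r + 18)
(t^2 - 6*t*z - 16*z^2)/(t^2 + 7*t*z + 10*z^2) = (t - 8*z)/(t + 5*z)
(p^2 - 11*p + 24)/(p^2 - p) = (p^2 - 11*p + 24)/(p*(p - 1))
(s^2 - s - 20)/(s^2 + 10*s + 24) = (s - 5)/(s + 6)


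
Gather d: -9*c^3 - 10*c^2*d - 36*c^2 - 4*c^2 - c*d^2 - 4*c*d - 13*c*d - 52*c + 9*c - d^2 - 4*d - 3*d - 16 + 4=-9*c^3 - 40*c^2 - 43*c + d^2*(-c - 1) + d*(-10*c^2 - 17*c - 7) - 12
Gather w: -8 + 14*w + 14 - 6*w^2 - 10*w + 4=-6*w^2 + 4*w + 10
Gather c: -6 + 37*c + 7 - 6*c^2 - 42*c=-6*c^2 - 5*c + 1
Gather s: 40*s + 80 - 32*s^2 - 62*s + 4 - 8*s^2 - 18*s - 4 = -40*s^2 - 40*s + 80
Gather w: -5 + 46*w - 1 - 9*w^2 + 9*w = -9*w^2 + 55*w - 6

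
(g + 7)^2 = g^2 + 14*g + 49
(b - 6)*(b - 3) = b^2 - 9*b + 18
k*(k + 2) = k^2 + 2*k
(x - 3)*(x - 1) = x^2 - 4*x + 3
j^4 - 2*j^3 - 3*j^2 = j^2*(j - 3)*(j + 1)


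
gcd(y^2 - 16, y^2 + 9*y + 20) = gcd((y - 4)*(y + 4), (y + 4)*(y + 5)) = y + 4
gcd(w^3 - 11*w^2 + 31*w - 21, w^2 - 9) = w - 3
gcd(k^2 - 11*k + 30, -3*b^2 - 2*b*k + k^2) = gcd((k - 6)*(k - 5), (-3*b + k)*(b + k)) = 1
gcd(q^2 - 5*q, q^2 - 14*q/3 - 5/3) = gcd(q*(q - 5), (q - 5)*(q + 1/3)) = q - 5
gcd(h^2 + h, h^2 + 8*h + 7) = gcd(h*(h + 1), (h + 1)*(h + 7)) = h + 1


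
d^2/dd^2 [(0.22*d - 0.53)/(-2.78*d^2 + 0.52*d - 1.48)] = (-(0.22*d - 0.53)*(5.56*d - 0.52)*(11.12*d - 1.04) + (3.6696*d - 3.1756)*(2.78*d^2 - 0.52*d + 1.48))/(2.78*d^2 - 0.52*d + 1.48)^3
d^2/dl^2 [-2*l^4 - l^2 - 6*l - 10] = -24*l^2 - 2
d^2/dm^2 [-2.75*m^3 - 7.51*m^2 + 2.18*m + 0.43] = -16.5*m - 15.02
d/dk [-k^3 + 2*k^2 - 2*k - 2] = -3*k^2 + 4*k - 2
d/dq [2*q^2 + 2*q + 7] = 4*q + 2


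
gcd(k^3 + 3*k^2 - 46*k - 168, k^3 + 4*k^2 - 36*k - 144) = k^2 + 10*k + 24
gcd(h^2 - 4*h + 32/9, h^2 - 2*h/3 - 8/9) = h - 4/3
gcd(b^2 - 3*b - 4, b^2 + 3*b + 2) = b + 1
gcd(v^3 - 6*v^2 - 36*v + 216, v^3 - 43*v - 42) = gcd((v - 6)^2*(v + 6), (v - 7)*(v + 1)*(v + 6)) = v + 6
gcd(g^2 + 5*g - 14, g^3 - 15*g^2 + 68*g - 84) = g - 2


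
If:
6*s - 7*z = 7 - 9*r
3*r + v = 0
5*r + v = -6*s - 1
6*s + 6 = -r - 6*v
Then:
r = 5/19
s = -29/114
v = -15/19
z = -117/133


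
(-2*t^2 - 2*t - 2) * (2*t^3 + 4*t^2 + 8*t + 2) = -4*t^5 - 12*t^4 - 28*t^3 - 28*t^2 - 20*t - 4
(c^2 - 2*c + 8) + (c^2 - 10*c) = 2*c^2 - 12*c + 8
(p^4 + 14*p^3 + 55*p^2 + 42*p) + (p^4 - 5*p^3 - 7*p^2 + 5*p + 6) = 2*p^4 + 9*p^3 + 48*p^2 + 47*p + 6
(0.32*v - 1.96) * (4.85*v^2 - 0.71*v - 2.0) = 1.552*v^3 - 9.7332*v^2 + 0.7516*v + 3.92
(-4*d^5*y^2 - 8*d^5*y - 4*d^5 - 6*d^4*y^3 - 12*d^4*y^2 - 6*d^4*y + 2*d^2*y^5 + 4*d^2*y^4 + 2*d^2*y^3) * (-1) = 4*d^5*y^2 + 8*d^5*y + 4*d^5 + 6*d^4*y^3 + 12*d^4*y^2 + 6*d^4*y - 2*d^2*y^5 - 4*d^2*y^4 - 2*d^2*y^3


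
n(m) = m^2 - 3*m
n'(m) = 2*m - 3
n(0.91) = -1.90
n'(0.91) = -1.18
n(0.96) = -1.96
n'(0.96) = -1.08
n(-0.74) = 2.77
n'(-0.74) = -4.48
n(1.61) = -2.24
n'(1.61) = 0.22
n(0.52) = -1.29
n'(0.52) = -1.96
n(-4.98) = 39.74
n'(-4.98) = -12.96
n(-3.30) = 20.79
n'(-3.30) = -9.60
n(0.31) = -0.83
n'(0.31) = -2.38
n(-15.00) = 270.00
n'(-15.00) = -33.00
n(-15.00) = 270.00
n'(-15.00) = -33.00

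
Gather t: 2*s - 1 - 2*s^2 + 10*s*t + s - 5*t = -2*s^2 + 3*s + t*(10*s - 5) - 1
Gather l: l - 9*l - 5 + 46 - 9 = 32 - 8*l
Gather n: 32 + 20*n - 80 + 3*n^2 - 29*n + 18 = 3*n^2 - 9*n - 30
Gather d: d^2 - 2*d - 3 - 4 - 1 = d^2 - 2*d - 8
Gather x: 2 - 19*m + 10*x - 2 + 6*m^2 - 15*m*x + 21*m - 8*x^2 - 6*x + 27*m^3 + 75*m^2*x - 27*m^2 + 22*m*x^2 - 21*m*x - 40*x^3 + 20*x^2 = 27*m^3 - 21*m^2 + 2*m - 40*x^3 + x^2*(22*m + 12) + x*(75*m^2 - 36*m + 4)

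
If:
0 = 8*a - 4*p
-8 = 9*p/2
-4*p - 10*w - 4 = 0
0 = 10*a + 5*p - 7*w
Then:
No Solution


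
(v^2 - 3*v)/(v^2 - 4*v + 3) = v/(v - 1)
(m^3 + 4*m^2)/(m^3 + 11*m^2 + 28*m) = m/(m + 7)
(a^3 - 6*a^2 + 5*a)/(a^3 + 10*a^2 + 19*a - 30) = a*(a - 5)/(a^2 + 11*a + 30)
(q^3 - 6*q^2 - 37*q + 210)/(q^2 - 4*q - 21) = (q^2 + q - 30)/(q + 3)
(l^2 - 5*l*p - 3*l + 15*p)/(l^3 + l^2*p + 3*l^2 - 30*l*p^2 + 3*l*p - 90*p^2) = (l - 3)/(l^2 + 6*l*p + 3*l + 18*p)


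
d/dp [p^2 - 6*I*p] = 2*p - 6*I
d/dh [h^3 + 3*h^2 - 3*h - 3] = 3*h^2 + 6*h - 3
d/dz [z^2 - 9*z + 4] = 2*z - 9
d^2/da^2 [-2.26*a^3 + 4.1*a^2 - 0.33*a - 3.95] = 8.2 - 13.56*a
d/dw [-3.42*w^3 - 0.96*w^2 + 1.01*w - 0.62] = -10.26*w^2 - 1.92*w + 1.01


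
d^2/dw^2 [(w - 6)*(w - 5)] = 2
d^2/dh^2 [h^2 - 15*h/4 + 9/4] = 2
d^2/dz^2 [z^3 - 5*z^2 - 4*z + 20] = 6*z - 10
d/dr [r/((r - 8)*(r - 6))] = (48 - r^2)/(r^4 - 28*r^3 + 292*r^2 - 1344*r + 2304)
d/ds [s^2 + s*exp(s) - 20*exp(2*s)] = s*exp(s) + 2*s - 40*exp(2*s) + exp(s)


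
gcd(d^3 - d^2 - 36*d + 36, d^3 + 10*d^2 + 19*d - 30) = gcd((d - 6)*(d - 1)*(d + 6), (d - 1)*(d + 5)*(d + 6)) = d^2 + 5*d - 6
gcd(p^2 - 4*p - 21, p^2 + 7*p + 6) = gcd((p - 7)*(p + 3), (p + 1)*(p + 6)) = 1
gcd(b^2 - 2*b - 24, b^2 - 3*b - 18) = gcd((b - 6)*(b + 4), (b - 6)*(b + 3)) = b - 6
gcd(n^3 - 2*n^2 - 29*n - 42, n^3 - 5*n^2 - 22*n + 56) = n - 7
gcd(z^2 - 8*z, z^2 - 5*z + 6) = 1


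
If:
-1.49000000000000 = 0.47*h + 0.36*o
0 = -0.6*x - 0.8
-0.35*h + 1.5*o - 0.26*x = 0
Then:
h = -2.54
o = -0.82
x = -1.33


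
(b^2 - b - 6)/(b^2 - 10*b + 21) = (b + 2)/(b - 7)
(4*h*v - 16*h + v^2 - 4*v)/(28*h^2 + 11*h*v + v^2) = (v - 4)/(7*h + v)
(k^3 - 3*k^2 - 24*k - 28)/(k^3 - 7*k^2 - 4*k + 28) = (k + 2)/(k - 2)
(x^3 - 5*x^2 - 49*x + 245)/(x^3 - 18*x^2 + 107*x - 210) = (x + 7)/(x - 6)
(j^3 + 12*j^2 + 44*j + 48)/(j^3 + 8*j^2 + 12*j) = (j + 4)/j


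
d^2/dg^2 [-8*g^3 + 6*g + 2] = -48*g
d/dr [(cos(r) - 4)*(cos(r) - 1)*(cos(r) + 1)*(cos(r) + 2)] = 2*(-2*cos(r)^3 + 3*cos(r)^2 + 9*cos(r) - 1)*sin(r)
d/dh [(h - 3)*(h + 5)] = 2*h + 2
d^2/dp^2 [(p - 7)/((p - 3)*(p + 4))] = 2*(p^3 - 21*p^2 + 15*p - 79)/(p^6 + 3*p^5 - 33*p^4 - 71*p^3 + 396*p^2 + 432*p - 1728)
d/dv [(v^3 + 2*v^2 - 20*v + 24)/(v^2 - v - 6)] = (v^4 - 2*v^3 - 72*v + 144)/(v^4 - 2*v^3 - 11*v^2 + 12*v + 36)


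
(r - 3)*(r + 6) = r^2 + 3*r - 18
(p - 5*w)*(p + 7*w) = p^2 + 2*p*w - 35*w^2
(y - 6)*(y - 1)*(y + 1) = y^3 - 6*y^2 - y + 6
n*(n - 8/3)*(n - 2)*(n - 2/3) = n^4 - 16*n^3/3 + 76*n^2/9 - 32*n/9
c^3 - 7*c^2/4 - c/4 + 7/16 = (c - 7/4)*(c - 1/2)*(c + 1/2)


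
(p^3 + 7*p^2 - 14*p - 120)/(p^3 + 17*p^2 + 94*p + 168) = (p^2 + p - 20)/(p^2 + 11*p + 28)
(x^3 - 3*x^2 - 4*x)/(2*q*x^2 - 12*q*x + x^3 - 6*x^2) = (x^2 - 3*x - 4)/(2*q*x - 12*q + x^2 - 6*x)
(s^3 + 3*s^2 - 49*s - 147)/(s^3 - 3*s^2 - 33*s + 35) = (s^2 + 10*s + 21)/(s^2 + 4*s - 5)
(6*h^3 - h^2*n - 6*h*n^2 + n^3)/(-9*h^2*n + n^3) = (-6*h^3 + h^2*n + 6*h*n^2 - n^3)/(n*(9*h^2 - n^2))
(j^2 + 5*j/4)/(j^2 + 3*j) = (j + 5/4)/(j + 3)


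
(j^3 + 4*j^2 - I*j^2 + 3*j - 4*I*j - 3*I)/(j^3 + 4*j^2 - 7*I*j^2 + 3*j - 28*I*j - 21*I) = (j - I)/(j - 7*I)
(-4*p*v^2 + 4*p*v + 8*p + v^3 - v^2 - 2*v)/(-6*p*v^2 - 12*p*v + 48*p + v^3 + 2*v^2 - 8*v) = (4*p*v + 4*p - v^2 - v)/(6*p*v + 24*p - v^2 - 4*v)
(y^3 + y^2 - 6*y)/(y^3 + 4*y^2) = (y^2 + y - 6)/(y*(y + 4))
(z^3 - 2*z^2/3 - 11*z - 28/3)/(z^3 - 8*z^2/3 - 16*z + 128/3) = (3*z^2 + 10*z + 7)/(3*z^2 + 4*z - 32)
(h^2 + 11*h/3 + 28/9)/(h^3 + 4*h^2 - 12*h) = (9*h^2 + 33*h + 28)/(9*h*(h^2 + 4*h - 12))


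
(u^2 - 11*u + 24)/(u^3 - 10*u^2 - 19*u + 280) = (u - 3)/(u^2 - 2*u - 35)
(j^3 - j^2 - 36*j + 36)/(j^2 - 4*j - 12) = (j^2 + 5*j - 6)/(j + 2)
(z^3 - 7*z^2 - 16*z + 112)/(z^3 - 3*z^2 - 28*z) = (z - 4)/z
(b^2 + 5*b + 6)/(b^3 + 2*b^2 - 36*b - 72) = (b + 3)/(b^2 - 36)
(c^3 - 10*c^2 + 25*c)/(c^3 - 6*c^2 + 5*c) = (c - 5)/(c - 1)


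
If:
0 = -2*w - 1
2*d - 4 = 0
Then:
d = 2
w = -1/2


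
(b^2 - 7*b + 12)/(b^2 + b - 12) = (b - 4)/(b + 4)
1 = 1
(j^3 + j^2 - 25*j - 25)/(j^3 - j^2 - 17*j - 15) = (j + 5)/(j + 3)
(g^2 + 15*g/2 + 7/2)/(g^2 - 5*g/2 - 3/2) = (g + 7)/(g - 3)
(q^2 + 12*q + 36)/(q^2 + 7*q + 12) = (q^2 + 12*q + 36)/(q^2 + 7*q + 12)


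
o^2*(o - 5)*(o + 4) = o^4 - o^3 - 20*o^2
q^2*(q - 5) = q^3 - 5*q^2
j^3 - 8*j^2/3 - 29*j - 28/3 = (j - 7)*(j + 1/3)*(j + 4)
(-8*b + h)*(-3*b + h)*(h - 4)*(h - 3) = 24*b^2*h^2 - 168*b^2*h + 288*b^2 - 11*b*h^3 + 77*b*h^2 - 132*b*h + h^4 - 7*h^3 + 12*h^2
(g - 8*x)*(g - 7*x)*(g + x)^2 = g^4 - 13*g^3*x + 27*g^2*x^2 + 97*g*x^3 + 56*x^4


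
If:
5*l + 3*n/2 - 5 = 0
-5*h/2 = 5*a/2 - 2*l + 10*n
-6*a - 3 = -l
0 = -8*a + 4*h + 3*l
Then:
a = -1879/5178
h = -6953/5178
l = 710/863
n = 510/863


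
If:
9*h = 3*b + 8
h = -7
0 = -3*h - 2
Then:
No Solution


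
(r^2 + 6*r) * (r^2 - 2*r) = r^4 + 4*r^3 - 12*r^2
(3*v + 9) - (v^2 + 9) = -v^2 + 3*v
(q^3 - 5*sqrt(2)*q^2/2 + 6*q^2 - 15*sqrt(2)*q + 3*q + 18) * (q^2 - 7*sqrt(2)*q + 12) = q^5 - 19*sqrt(2)*q^4/2 + 6*q^4 - 57*sqrt(2)*q^3 + 50*q^3 - 51*sqrt(2)*q^2 + 300*q^2 - 306*sqrt(2)*q + 36*q + 216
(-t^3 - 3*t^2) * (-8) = 8*t^3 + 24*t^2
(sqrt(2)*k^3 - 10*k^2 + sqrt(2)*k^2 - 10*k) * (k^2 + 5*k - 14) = sqrt(2)*k^5 - 10*k^4 + 6*sqrt(2)*k^4 - 60*k^3 - 9*sqrt(2)*k^3 - 14*sqrt(2)*k^2 + 90*k^2 + 140*k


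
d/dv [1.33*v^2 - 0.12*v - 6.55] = 2.66*v - 0.12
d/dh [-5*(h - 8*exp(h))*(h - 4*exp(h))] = 60*h*exp(h) - 10*h - 320*exp(2*h) + 60*exp(h)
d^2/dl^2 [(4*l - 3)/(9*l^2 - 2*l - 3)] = 2*((35 - 108*l)*(-9*l^2 + 2*l + 3) - 4*(4*l - 3)*(9*l - 1)^2)/(-9*l^2 + 2*l + 3)^3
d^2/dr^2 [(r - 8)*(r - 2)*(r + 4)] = 6*r - 12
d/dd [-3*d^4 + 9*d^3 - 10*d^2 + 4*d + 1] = -12*d^3 + 27*d^2 - 20*d + 4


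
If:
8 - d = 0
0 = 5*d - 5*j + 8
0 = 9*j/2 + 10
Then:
No Solution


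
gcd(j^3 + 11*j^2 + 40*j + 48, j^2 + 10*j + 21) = j + 3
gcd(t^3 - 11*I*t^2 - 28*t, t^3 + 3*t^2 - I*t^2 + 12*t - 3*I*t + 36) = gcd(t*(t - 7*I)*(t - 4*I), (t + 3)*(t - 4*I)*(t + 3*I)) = t - 4*I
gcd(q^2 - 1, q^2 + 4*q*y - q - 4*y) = q - 1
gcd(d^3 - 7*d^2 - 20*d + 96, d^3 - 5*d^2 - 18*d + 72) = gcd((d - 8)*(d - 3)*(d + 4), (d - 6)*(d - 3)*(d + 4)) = d^2 + d - 12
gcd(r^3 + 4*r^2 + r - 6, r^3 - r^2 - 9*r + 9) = r^2 + 2*r - 3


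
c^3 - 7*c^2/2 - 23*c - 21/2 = (c - 7)*(c + 1/2)*(c + 3)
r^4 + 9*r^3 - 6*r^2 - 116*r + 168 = (r - 2)^2*(r + 6)*(r + 7)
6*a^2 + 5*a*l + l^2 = (2*a + l)*(3*a + l)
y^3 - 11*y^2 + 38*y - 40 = (y - 5)*(y - 4)*(y - 2)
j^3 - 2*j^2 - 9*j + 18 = (j - 3)*(j - 2)*(j + 3)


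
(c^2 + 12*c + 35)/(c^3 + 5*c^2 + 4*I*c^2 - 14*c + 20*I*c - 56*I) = (c + 5)/(c^2 + c*(-2 + 4*I) - 8*I)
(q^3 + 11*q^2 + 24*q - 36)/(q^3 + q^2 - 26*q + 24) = (q + 6)/(q - 4)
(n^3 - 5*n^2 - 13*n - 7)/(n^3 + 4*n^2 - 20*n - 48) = (n^3 - 5*n^2 - 13*n - 7)/(n^3 + 4*n^2 - 20*n - 48)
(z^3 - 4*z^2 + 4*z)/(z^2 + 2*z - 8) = z*(z - 2)/(z + 4)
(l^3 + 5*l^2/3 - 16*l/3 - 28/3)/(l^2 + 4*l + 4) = l - 7/3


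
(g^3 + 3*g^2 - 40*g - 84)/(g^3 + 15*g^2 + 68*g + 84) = (g - 6)/(g + 6)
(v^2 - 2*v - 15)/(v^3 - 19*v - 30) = 1/(v + 2)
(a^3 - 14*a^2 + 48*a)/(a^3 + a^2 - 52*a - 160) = a*(a - 6)/(a^2 + 9*a + 20)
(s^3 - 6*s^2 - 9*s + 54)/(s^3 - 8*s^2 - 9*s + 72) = (s - 6)/(s - 8)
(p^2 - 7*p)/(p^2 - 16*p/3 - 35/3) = 3*p/(3*p + 5)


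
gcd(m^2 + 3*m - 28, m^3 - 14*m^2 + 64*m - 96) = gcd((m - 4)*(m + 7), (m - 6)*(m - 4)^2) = m - 4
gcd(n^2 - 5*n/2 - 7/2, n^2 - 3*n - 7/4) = n - 7/2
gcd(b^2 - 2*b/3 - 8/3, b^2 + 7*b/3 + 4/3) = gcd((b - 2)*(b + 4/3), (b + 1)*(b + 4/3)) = b + 4/3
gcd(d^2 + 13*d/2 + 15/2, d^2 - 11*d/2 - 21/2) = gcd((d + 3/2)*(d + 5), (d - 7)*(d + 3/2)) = d + 3/2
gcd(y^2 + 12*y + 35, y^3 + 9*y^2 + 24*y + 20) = y + 5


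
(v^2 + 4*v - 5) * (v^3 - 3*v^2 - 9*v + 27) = v^5 + v^4 - 26*v^3 + 6*v^2 + 153*v - 135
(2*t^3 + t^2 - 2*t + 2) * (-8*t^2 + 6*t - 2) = -16*t^5 + 4*t^4 + 18*t^3 - 30*t^2 + 16*t - 4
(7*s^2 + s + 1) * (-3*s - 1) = -21*s^3 - 10*s^2 - 4*s - 1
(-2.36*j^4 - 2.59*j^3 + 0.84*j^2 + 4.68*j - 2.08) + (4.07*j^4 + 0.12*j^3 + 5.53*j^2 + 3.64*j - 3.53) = 1.71*j^4 - 2.47*j^3 + 6.37*j^2 + 8.32*j - 5.61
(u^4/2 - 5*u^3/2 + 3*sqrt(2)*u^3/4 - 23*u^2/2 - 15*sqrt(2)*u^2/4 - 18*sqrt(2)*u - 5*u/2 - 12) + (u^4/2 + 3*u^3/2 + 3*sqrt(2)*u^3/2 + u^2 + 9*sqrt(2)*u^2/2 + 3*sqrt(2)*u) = u^4 - u^3 + 9*sqrt(2)*u^3/4 - 21*u^2/2 + 3*sqrt(2)*u^2/4 - 15*sqrt(2)*u - 5*u/2 - 12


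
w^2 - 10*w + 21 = (w - 7)*(w - 3)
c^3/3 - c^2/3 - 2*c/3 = c*(c/3 + 1/3)*(c - 2)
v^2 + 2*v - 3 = (v - 1)*(v + 3)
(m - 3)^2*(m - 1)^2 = m^4 - 8*m^3 + 22*m^2 - 24*m + 9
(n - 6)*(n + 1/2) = n^2 - 11*n/2 - 3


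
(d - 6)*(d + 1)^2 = d^3 - 4*d^2 - 11*d - 6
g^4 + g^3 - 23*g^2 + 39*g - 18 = (g - 3)*(g - 1)^2*(g + 6)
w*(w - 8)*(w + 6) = w^3 - 2*w^2 - 48*w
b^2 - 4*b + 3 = (b - 3)*(b - 1)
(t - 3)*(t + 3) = t^2 - 9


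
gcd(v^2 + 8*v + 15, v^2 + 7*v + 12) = v + 3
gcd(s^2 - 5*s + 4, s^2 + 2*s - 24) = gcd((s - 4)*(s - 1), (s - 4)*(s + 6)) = s - 4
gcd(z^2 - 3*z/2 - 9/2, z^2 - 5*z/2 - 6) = z + 3/2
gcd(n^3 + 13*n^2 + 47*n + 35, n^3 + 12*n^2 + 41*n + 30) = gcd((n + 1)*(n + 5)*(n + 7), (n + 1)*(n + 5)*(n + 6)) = n^2 + 6*n + 5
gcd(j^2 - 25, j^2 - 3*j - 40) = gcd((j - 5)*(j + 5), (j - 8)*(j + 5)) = j + 5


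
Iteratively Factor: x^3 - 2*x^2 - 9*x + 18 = (x + 3)*(x^2 - 5*x + 6) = (x - 3)*(x + 3)*(x - 2)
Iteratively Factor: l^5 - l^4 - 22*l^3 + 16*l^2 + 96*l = (l + 4)*(l^4 - 5*l^3 - 2*l^2 + 24*l) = (l + 2)*(l + 4)*(l^3 - 7*l^2 + 12*l) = (l - 3)*(l + 2)*(l + 4)*(l^2 - 4*l) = (l - 4)*(l - 3)*(l + 2)*(l + 4)*(l)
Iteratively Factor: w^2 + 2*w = (w)*(w + 2)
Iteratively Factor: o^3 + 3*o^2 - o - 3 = (o + 1)*(o^2 + 2*o - 3) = (o - 1)*(o + 1)*(o + 3)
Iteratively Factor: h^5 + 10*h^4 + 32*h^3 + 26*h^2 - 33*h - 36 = (h + 3)*(h^4 + 7*h^3 + 11*h^2 - 7*h - 12) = (h + 1)*(h + 3)*(h^3 + 6*h^2 + 5*h - 12) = (h + 1)*(h + 3)*(h + 4)*(h^2 + 2*h - 3) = (h + 1)*(h + 3)^2*(h + 4)*(h - 1)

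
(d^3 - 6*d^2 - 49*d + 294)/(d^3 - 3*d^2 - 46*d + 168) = (d - 7)/(d - 4)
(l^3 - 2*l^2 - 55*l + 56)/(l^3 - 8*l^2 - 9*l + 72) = (l^2 + 6*l - 7)/(l^2 - 9)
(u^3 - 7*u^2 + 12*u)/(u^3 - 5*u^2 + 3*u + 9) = u*(u - 4)/(u^2 - 2*u - 3)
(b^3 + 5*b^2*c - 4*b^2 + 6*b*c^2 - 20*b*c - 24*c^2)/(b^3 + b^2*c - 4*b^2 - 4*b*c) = (b^2 + 5*b*c + 6*c^2)/(b*(b + c))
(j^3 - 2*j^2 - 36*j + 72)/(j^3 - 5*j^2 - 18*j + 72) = (j^2 + 4*j - 12)/(j^2 + j - 12)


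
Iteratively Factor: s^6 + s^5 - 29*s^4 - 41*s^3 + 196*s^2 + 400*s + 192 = (s + 3)*(s^5 - 2*s^4 - 23*s^3 + 28*s^2 + 112*s + 64) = (s - 4)*(s + 3)*(s^4 + 2*s^3 - 15*s^2 - 32*s - 16) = (s - 4)*(s + 3)*(s + 4)*(s^3 - 2*s^2 - 7*s - 4) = (s - 4)*(s + 1)*(s + 3)*(s + 4)*(s^2 - 3*s - 4) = (s - 4)^2*(s + 1)*(s + 3)*(s + 4)*(s + 1)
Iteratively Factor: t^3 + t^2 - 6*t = (t)*(t^2 + t - 6) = t*(t - 2)*(t + 3)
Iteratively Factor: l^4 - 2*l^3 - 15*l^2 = (l)*(l^3 - 2*l^2 - 15*l) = l*(l - 5)*(l^2 + 3*l) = l*(l - 5)*(l + 3)*(l)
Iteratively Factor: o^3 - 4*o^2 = (o - 4)*(o^2) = o*(o - 4)*(o)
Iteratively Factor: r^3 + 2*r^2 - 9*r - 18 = (r + 3)*(r^2 - r - 6) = (r + 2)*(r + 3)*(r - 3)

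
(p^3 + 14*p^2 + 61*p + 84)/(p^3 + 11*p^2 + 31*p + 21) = (p + 4)/(p + 1)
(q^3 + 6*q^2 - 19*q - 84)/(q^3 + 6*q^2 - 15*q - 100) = (q^2 + 10*q + 21)/(q^2 + 10*q + 25)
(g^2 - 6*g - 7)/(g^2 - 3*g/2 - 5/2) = 2*(g - 7)/(2*g - 5)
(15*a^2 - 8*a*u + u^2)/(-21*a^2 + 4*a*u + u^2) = (-5*a + u)/(7*a + u)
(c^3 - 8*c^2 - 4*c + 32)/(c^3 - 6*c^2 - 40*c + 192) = (c^2 - 4)/(c^2 + 2*c - 24)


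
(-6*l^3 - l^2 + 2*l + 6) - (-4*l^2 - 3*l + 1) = -6*l^3 + 3*l^2 + 5*l + 5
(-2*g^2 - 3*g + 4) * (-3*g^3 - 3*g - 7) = 6*g^5 + 9*g^4 - 6*g^3 + 23*g^2 + 9*g - 28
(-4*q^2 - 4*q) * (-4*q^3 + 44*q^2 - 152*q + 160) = 16*q^5 - 160*q^4 + 432*q^3 - 32*q^2 - 640*q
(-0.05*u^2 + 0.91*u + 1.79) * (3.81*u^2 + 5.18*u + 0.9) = -0.1905*u^4 + 3.2081*u^3 + 11.4887*u^2 + 10.0912*u + 1.611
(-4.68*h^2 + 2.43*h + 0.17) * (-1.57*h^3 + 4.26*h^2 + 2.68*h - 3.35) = 7.3476*h^5 - 23.7519*h^4 - 2.4575*h^3 + 22.9146*h^2 - 7.6849*h - 0.5695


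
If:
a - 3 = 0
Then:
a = 3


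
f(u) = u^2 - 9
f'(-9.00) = -18.00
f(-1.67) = -6.21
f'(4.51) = 9.02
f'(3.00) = 6.00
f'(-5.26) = -10.52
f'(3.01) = 6.02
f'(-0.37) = -0.74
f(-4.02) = 7.16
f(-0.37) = -8.86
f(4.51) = 11.34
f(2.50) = -2.75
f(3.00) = 0.00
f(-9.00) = 72.00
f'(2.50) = 5.00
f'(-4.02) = -8.04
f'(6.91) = 13.82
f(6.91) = 38.75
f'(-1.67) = -3.34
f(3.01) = 0.06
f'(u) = 2*u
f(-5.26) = 18.67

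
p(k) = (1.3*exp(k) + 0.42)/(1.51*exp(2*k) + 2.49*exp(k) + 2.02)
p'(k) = (1.3*exp(k) + 0.42)*(-3.02*exp(2*k) - 2.49*exp(k))/(1.51*exp(2*k) + 2.49*exp(k) + 2.02)^2 + 1.3*exp(k)/(1.51*exp(2*k) + 2.49*exp(k) + 2.02)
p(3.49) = 0.03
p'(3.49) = -0.02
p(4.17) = 0.01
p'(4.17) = -0.01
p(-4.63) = 0.21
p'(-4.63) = 0.00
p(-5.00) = 0.21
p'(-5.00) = 0.00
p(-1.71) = 0.26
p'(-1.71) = 0.04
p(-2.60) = 0.23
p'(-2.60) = 0.02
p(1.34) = 0.16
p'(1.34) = -0.11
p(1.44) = 0.15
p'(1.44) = -0.11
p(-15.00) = 0.21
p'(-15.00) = 0.00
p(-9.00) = 0.21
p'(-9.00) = 0.00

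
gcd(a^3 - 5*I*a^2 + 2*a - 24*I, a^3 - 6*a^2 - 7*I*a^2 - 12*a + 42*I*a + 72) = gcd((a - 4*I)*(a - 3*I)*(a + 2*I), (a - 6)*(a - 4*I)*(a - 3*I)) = a^2 - 7*I*a - 12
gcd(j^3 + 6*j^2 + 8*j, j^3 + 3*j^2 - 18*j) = j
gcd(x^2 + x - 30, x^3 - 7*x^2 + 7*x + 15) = x - 5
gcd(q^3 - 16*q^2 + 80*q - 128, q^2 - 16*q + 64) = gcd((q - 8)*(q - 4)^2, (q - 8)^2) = q - 8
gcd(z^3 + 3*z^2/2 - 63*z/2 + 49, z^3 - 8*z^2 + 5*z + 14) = z - 2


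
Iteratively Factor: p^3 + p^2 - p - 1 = (p - 1)*(p^2 + 2*p + 1) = (p - 1)*(p + 1)*(p + 1)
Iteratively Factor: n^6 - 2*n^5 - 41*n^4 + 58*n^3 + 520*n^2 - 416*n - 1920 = (n - 3)*(n^5 + n^4 - 38*n^3 - 56*n^2 + 352*n + 640) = (n - 4)*(n - 3)*(n^4 + 5*n^3 - 18*n^2 - 128*n - 160) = (n - 4)*(n - 3)*(n + 4)*(n^3 + n^2 - 22*n - 40) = (n - 4)*(n - 3)*(n + 4)^2*(n^2 - 3*n - 10) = (n - 4)*(n - 3)*(n + 2)*(n + 4)^2*(n - 5)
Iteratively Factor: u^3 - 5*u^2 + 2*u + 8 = (u - 2)*(u^2 - 3*u - 4) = (u - 2)*(u + 1)*(u - 4)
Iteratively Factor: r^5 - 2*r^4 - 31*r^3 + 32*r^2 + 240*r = (r - 5)*(r^4 + 3*r^3 - 16*r^2 - 48*r) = (r - 5)*(r + 3)*(r^3 - 16*r) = (r - 5)*(r - 4)*(r + 3)*(r^2 + 4*r) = r*(r - 5)*(r - 4)*(r + 3)*(r + 4)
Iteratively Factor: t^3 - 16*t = (t - 4)*(t^2 + 4*t) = t*(t - 4)*(t + 4)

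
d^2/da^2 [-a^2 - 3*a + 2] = -2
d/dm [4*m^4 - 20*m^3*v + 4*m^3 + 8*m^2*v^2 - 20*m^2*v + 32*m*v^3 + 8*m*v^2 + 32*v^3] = 16*m^3 - 60*m^2*v + 12*m^2 + 16*m*v^2 - 40*m*v + 32*v^3 + 8*v^2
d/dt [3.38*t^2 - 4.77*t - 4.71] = 6.76*t - 4.77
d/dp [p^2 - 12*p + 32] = 2*p - 12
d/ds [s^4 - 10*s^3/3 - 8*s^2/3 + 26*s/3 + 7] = 4*s^3 - 10*s^2 - 16*s/3 + 26/3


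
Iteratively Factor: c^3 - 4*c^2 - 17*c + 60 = (c + 4)*(c^2 - 8*c + 15) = (c - 3)*(c + 4)*(c - 5)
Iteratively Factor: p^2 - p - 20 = (p - 5)*(p + 4)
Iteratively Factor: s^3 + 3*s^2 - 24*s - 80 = (s - 5)*(s^2 + 8*s + 16) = (s - 5)*(s + 4)*(s + 4)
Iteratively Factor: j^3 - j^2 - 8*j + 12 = (j - 2)*(j^2 + j - 6) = (j - 2)^2*(j + 3)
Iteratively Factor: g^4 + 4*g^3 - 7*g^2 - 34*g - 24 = (g + 2)*(g^3 + 2*g^2 - 11*g - 12) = (g - 3)*(g + 2)*(g^2 + 5*g + 4) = (g - 3)*(g + 1)*(g + 2)*(g + 4)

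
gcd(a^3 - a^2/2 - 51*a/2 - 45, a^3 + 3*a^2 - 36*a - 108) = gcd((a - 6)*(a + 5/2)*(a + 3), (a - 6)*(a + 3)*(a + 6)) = a^2 - 3*a - 18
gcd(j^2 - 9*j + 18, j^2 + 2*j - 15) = j - 3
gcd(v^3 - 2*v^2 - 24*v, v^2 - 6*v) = v^2 - 6*v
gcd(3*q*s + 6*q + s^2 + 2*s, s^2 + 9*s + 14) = s + 2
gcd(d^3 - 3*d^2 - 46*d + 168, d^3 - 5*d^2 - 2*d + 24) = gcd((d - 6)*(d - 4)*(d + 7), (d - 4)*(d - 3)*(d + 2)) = d - 4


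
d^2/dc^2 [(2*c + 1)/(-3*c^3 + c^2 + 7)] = 2*(c^2*(2*c + 1)*(9*c - 2)^2 + (18*c^2 - 4*c + (2*c + 1)*(9*c - 1))*(-3*c^3 + c^2 + 7))/(-3*c^3 + c^2 + 7)^3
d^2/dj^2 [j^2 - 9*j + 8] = 2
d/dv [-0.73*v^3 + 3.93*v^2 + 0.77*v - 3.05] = -2.19*v^2 + 7.86*v + 0.77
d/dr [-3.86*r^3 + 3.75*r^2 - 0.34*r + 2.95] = -11.58*r^2 + 7.5*r - 0.34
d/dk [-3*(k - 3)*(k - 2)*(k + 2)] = -9*k^2 + 18*k + 12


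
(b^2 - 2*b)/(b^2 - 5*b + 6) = b/(b - 3)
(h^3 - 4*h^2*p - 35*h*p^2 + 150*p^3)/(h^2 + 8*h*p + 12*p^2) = (h^2 - 10*h*p + 25*p^2)/(h + 2*p)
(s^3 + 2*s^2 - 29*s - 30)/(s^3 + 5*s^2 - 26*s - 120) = (s + 1)/(s + 4)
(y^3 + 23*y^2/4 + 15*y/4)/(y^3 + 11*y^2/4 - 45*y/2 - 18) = y*(y + 5)/(y^2 + 2*y - 24)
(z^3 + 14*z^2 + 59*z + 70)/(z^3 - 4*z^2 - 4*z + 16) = (z^2 + 12*z + 35)/(z^2 - 6*z + 8)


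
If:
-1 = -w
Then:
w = 1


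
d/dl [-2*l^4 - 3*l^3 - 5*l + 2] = -8*l^3 - 9*l^2 - 5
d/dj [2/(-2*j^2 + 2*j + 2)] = (2*j - 1)/(-j^2 + j + 1)^2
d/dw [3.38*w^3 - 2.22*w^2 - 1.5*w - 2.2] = 10.14*w^2 - 4.44*w - 1.5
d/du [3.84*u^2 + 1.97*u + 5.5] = 7.68*u + 1.97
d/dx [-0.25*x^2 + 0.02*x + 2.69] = 0.02 - 0.5*x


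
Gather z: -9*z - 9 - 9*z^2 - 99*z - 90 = -9*z^2 - 108*z - 99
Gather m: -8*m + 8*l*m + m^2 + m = m^2 + m*(8*l - 7)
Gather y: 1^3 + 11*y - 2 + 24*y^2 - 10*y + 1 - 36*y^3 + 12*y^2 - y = -36*y^3 + 36*y^2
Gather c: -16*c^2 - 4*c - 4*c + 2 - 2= -16*c^2 - 8*c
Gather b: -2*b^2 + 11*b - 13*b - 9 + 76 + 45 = -2*b^2 - 2*b + 112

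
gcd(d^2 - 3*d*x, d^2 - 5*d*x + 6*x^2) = -d + 3*x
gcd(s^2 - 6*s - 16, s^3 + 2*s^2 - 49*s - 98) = s + 2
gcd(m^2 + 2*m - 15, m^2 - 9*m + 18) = m - 3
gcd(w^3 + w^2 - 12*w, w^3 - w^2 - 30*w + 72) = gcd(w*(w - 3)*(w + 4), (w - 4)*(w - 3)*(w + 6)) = w - 3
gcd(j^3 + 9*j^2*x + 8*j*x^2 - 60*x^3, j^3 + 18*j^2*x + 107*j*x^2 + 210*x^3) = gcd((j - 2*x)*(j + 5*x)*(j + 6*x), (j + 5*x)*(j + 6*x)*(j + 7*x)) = j^2 + 11*j*x + 30*x^2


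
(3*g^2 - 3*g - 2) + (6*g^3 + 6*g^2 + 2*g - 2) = 6*g^3 + 9*g^2 - g - 4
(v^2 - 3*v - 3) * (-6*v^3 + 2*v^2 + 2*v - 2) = -6*v^5 + 20*v^4 + 14*v^3 - 14*v^2 + 6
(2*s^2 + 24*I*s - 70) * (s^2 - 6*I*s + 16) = 2*s^4 + 12*I*s^3 + 106*s^2 + 804*I*s - 1120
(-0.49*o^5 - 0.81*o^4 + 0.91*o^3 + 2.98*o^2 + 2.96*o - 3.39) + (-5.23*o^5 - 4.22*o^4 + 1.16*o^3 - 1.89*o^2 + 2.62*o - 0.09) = -5.72*o^5 - 5.03*o^4 + 2.07*o^3 + 1.09*o^2 + 5.58*o - 3.48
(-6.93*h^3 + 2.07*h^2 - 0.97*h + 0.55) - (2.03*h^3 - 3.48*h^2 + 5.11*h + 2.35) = -8.96*h^3 + 5.55*h^2 - 6.08*h - 1.8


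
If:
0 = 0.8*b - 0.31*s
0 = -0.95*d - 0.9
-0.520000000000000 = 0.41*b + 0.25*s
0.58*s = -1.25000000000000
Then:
No Solution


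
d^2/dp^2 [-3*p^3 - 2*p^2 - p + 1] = -18*p - 4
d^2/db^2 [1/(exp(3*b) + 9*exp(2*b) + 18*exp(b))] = 9*(-(exp(2*b) + 4*exp(b) + 2)*(exp(2*b) + 9*exp(b) + 18) + 2*(exp(2*b) + 6*exp(b) + 6)^2)*exp(-b)/(exp(2*b) + 9*exp(b) + 18)^3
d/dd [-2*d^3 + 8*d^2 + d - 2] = -6*d^2 + 16*d + 1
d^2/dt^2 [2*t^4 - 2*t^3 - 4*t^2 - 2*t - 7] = 24*t^2 - 12*t - 8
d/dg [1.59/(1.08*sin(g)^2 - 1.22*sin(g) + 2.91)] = (1.9398 - 3.4344*sin(g))*cos(g)/(1.08*sin(g)^2 - 1.22*sin(g) + 2.91)^2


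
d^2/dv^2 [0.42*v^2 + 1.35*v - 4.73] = 0.840000000000000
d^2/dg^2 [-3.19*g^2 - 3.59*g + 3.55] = -6.38000000000000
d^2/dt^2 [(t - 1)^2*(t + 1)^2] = 12*t^2 - 4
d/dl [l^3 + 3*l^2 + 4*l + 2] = 3*l^2 + 6*l + 4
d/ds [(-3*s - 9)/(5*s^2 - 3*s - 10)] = 3*(5*s^2 + 30*s + 1)/(25*s^4 - 30*s^3 - 91*s^2 + 60*s + 100)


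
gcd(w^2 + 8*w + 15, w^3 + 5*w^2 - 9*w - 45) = w^2 + 8*w + 15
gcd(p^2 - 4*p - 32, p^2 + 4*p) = p + 4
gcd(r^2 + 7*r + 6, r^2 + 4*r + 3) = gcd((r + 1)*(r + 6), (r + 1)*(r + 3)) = r + 1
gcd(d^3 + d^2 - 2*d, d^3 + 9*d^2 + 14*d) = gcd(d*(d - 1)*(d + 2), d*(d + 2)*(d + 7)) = d^2 + 2*d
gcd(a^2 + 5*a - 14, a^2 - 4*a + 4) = a - 2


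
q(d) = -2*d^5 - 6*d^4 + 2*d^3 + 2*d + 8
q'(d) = -10*d^4 - 24*d^3 + 6*d^2 + 2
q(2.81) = -666.49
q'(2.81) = -1106.62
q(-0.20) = 7.58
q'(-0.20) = 2.42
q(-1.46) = -15.14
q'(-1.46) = 44.04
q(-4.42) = 910.40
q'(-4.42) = -1625.07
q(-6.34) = 10278.42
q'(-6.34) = -9797.53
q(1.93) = -110.57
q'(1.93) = -286.94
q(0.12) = 8.24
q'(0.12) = 2.04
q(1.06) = 2.25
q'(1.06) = -32.47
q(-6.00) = 7340.00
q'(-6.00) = -7558.00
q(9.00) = -155980.00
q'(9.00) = -82618.00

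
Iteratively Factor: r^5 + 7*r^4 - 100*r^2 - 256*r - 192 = (r + 2)*(r^4 + 5*r^3 - 10*r^2 - 80*r - 96) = (r - 4)*(r + 2)*(r^3 + 9*r^2 + 26*r + 24) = (r - 4)*(r + 2)*(r + 3)*(r^2 + 6*r + 8) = (r - 4)*(r + 2)*(r + 3)*(r + 4)*(r + 2)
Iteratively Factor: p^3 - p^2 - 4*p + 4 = (p - 2)*(p^2 + p - 2) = (p - 2)*(p - 1)*(p + 2)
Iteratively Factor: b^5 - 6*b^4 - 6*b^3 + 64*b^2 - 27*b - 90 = (b - 5)*(b^4 - b^3 - 11*b^2 + 9*b + 18) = (b - 5)*(b + 3)*(b^3 - 4*b^2 + b + 6) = (b - 5)*(b - 2)*(b + 3)*(b^2 - 2*b - 3) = (b - 5)*(b - 3)*(b - 2)*(b + 3)*(b + 1)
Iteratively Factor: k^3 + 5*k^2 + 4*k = (k + 1)*(k^2 + 4*k) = (k + 1)*(k + 4)*(k)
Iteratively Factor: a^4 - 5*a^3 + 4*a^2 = (a - 1)*(a^3 - 4*a^2) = (a - 4)*(a - 1)*(a^2) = a*(a - 4)*(a - 1)*(a)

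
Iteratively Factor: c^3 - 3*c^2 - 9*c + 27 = (c + 3)*(c^2 - 6*c + 9) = (c - 3)*(c + 3)*(c - 3)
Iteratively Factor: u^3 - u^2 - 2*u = (u)*(u^2 - u - 2) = u*(u - 2)*(u + 1)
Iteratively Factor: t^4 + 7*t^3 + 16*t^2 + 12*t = (t + 2)*(t^3 + 5*t^2 + 6*t) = t*(t + 2)*(t^2 + 5*t + 6) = t*(t + 2)^2*(t + 3)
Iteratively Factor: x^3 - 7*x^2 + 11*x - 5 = (x - 1)*(x^2 - 6*x + 5) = (x - 1)^2*(x - 5)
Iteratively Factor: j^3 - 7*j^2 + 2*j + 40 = (j + 2)*(j^2 - 9*j + 20) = (j - 5)*(j + 2)*(j - 4)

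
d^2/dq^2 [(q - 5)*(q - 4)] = 2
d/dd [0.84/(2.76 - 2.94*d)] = 2.4696/(2.94*d - 2.76)^2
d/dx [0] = 0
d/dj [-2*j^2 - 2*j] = -4*j - 2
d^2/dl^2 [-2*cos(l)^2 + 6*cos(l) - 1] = -6*cos(l) + 4*cos(2*l)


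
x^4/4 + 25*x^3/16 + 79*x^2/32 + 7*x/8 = x*(x/4 + 1)*(x + 1/2)*(x + 7/4)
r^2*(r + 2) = r^3 + 2*r^2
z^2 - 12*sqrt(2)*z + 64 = (z - 8*sqrt(2))*(z - 4*sqrt(2))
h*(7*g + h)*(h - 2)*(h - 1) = 7*g*h^3 - 21*g*h^2 + 14*g*h + h^4 - 3*h^3 + 2*h^2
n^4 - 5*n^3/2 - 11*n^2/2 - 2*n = n*(n - 4)*(n + 1/2)*(n + 1)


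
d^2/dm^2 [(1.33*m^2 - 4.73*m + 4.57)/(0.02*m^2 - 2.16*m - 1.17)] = (0.111128*m^3 + 0.197699999999998*m^2 - 1.84863600000001*m + 70.406046)/(8.0e-6*m^6 - 0.002592*m^5 + 0.278532*m^4 - 9.774432*m^3 - 16.294122*m^2 - 8.870472*m - 1.601613)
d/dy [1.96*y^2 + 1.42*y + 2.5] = 3.92*y + 1.42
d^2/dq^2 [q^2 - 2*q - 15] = 2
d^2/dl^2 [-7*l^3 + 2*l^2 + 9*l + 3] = 4 - 42*l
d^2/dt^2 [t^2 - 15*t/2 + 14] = 2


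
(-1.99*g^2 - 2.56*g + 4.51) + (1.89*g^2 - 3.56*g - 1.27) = -0.1*g^2 - 6.12*g + 3.24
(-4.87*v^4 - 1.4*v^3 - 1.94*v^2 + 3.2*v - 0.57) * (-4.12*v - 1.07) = 20.0644*v^5 + 10.9789*v^4 + 9.4908*v^3 - 11.1082*v^2 - 1.0756*v + 0.6099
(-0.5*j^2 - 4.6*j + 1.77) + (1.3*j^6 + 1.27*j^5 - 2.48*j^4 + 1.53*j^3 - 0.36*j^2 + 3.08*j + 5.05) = 1.3*j^6 + 1.27*j^5 - 2.48*j^4 + 1.53*j^3 - 0.86*j^2 - 1.52*j + 6.82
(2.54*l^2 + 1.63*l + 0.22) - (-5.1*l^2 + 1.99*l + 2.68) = 7.64*l^2 - 0.36*l - 2.46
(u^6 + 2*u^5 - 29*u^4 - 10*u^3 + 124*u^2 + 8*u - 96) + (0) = u^6 + 2*u^5 - 29*u^4 - 10*u^3 + 124*u^2 + 8*u - 96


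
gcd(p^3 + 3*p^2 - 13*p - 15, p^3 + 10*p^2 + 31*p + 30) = p + 5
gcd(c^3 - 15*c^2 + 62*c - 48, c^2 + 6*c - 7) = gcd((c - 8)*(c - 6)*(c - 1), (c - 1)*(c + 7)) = c - 1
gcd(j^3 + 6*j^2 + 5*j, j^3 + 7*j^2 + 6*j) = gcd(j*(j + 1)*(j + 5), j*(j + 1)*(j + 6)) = j^2 + j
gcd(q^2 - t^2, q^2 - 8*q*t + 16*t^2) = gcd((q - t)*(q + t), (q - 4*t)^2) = 1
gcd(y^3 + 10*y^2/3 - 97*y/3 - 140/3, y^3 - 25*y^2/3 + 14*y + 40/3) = y - 5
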